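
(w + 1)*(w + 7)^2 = w^3 + 15*w^2 + 63*w + 49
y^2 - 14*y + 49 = (y - 7)^2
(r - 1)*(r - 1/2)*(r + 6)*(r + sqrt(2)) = r^4 + sqrt(2)*r^3 + 9*r^3/2 - 17*r^2/2 + 9*sqrt(2)*r^2/2 - 17*sqrt(2)*r/2 + 3*r + 3*sqrt(2)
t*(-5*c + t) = -5*c*t + t^2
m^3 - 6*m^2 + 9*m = m*(m - 3)^2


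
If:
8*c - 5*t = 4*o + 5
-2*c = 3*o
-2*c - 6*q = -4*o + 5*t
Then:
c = 15*t/32 + 15/32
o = -5*t/16 - 5/16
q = -115*t/96 - 35/96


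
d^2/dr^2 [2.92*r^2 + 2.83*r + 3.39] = 5.84000000000000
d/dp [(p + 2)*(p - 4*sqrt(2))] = 2*p - 4*sqrt(2) + 2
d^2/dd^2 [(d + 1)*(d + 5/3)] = 2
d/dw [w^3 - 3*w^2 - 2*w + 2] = 3*w^2 - 6*w - 2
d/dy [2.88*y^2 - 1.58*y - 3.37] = 5.76*y - 1.58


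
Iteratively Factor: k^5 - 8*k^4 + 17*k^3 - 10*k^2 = (k - 5)*(k^4 - 3*k^3 + 2*k^2) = k*(k - 5)*(k^3 - 3*k^2 + 2*k) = k*(k - 5)*(k - 2)*(k^2 - k) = k^2*(k - 5)*(k - 2)*(k - 1)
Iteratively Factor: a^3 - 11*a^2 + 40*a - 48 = (a - 4)*(a^2 - 7*a + 12) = (a - 4)*(a - 3)*(a - 4)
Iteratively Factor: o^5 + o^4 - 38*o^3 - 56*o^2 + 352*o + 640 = (o + 2)*(o^4 - o^3 - 36*o^2 + 16*o + 320) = (o - 5)*(o + 2)*(o^3 + 4*o^2 - 16*o - 64) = (o - 5)*(o - 4)*(o + 2)*(o^2 + 8*o + 16) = (o - 5)*(o - 4)*(o + 2)*(o + 4)*(o + 4)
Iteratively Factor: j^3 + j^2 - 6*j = (j + 3)*(j^2 - 2*j) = j*(j + 3)*(j - 2)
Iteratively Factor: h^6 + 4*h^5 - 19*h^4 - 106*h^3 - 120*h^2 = (h - 5)*(h^5 + 9*h^4 + 26*h^3 + 24*h^2) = h*(h - 5)*(h^4 + 9*h^3 + 26*h^2 + 24*h) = h*(h - 5)*(h + 3)*(h^3 + 6*h^2 + 8*h) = h^2*(h - 5)*(h + 3)*(h^2 + 6*h + 8) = h^2*(h - 5)*(h + 2)*(h + 3)*(h + 4)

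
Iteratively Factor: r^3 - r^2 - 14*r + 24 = (r - 2)*(r^2 + r - 12) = (r - 3)*(r - 2)*(r + 4)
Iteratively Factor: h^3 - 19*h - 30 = (h - 5)*(h^2 + 5*h + 6) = (h - 5)*(h + 2)*(h + 3)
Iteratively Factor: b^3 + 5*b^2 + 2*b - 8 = (b + 4)*(b^2 + b - 2) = (b + 2)*(b + 4)*(b - 1)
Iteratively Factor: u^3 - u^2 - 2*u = (u)*(u^2 - u - 2) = u*(u - 2)*(u + 1)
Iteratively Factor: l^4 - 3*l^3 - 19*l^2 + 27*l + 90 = (l + 3)*(l^3 - 6*l^2 - l + 30) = (l - 3)*(l + 3)*(l^2 - 3*l - 10) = (l - 5)*(l - 3)*(l + 3)*(l + 2)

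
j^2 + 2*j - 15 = (j - 3)*(j + 5)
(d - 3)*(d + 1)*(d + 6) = d^3 + 4*d^2 - 15*d - 18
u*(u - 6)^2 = u^3 - 12*u^2 + 36*u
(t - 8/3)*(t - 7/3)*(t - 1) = t^3 - 6*t^2 + 101*t/9 - 56/9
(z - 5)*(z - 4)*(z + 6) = z^3 - 3*z^2 - 34*z + 120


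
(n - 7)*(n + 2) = n^2 - 5*n - 14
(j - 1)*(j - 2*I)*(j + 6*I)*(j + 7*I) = j^4 - j^3 + 11*I*j^3 - 16*j^2 - 11*I*j^2 + 16*j + 84*I*j - 84*I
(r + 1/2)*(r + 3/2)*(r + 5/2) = r^3 + 9*r^2/2 + 23*r/4 + 15/8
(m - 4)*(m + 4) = m^2 - 16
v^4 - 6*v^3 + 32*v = v*(v - 4)^2*(v + 2)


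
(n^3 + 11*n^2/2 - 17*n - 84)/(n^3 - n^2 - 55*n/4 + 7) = 2*(n + 6)/(2*n - 1)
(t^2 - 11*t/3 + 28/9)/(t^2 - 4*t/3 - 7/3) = (t - 4/3)/(t + 1)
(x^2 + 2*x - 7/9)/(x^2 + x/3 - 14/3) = (x - 1/3)/(x - 2)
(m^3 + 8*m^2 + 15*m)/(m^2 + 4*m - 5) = m*(m + 3)/(m - 1)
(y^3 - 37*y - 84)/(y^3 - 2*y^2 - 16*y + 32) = (y^2 - 4*y - 21)/(y^2 - 6*y + 8)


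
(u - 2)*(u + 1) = u^2 - u - 2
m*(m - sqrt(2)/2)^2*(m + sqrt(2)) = m^4 - 3*m^2/2 + sqrt(2)*m/2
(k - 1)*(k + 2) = k^2 + k - 2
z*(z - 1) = z^2 - z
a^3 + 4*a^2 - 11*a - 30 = (a - 3)*(a + 2)*(a + 5)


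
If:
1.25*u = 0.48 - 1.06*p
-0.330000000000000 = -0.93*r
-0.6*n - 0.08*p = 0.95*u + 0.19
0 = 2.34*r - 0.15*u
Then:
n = -8.27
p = -6.07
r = 0.35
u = 5.54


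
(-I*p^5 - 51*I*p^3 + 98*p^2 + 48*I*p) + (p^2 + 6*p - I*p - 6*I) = -I*p^5 - 51*I*p^3 + 99*p^2 + 6*p + 47*I*p - 6*I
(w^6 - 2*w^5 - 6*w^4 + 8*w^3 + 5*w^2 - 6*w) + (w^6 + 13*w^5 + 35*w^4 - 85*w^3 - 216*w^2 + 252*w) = 2*w^6 + 11*w^5 + 29*w^4 - 77*w^3 - 211*w^2 + 246*w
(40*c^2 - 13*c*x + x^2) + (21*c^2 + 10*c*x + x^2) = 61*c^2 - 3*c*x + 2*x^2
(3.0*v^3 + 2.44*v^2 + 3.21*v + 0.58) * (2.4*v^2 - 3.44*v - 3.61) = 7.2*v^5 - 4.464*v^4 - 11.5196*v^3 - 18.4588*v^2 - 13.5833*v - 2.0938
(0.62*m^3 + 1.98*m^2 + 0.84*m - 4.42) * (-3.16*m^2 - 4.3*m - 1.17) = -1.9592*m^5 - 8.9228*m^4 - 11.8938*m^3 + 8.0386*m^2 + 18.0232*m + 5.1714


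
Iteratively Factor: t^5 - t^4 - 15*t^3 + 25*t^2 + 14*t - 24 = (t - 1)*(t^4 - 15*t^2 + 10*t + 24) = (t - 1)*(t + 4)*(t^3 - 4*t^2 + t + 6) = (t - 2)*(t - 1)*(t + 4)*(t^2 - 2*t - 3) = (t - 3)*(t - 2)*(t - 1)*(t + 4)*(t + 1)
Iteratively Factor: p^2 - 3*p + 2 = (p - 1)*(p - 2)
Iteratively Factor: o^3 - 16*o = (o)*(o^2 - 16) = o*(o + 4)*(o - 4)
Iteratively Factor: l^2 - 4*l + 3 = (l - 3)*(l - 1)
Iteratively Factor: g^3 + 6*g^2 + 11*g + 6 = (g + 3)*(g^2 + 3*g + 2) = (g + 2)*(g + 3)*(g + 1)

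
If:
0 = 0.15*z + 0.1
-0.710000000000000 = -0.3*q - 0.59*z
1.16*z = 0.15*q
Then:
No Solution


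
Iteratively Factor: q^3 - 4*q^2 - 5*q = (q)*(q^2 - 4*q - 5) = q*(q + 1)*(q - 5)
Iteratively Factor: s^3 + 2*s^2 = (s)*(s^2 + 2*s) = s*(s + 2)*(s)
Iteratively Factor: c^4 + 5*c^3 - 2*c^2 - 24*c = (c - 2)*(c^3 + 7*c^2 + 12*c) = c*(c - 2)*(c^2 + 7*c + 12) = c*(c - 2)*(c + 4)*(c + 3)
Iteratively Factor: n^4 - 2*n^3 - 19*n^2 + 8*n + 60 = (n - 2)*(n^3 - 19*n - 30) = (n - 2)*(n + 3)*(n^2 - 3*n - 10) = (n - 2)*(n + 2)*(n + 3)*(n - 5)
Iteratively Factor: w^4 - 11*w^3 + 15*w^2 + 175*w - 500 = (w - 5)*(w^3 - 6*w^2 - 15*w + 100) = (w - 5)^2*(w^2 - w - 20) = (w - 5)^3*(w + 4)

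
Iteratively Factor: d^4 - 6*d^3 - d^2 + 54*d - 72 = (d - 3)*(d^3 - 3*d^2 - 10*d + 24) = (d - 3)*(d - 2)*(d^2 - d - 12) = (d - 4)*(d - 3)*(d - 2)*(d + 3)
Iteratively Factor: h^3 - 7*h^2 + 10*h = (h - 5)*(h^2 - 2*h) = h*(h - 5)*(h - 2)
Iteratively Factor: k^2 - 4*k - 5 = (k - 5)*(k + 1)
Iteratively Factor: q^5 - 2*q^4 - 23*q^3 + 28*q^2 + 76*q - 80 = (q - 2)*(q^4 - 23*q^2 - 18*q + 40) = (q - 2)*(q + 4)*(q^3 - 4*q^2 - 7*q + 10) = (q - 5)*(q - 2)*(q + 4)*(q^2 + q - 2) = (q - 5)*(q - 2)*(q + 2)*(q + 4)*(q - 1)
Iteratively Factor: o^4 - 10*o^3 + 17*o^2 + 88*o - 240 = (o - 4)*(o^3 - 6*o^2 - 7*o + 60) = (o - 5)*(o - 4)*(o^2 - o - 12) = (o - 5)*(o - 4)*(o + 3)*(o - 4)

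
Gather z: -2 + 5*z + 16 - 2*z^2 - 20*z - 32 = -2*z^2 - 15*z - 18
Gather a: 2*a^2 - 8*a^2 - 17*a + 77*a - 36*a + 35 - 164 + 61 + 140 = -6*a^2 + 24*a + 72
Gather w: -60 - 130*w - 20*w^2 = -20*w^2 - 130*w - 60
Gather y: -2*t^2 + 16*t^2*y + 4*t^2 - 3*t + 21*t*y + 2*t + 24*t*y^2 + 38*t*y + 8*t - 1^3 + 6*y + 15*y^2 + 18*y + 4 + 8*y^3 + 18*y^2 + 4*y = 2*t^2 + 7*t + 8*y^3 + y^2*(24*t + 33) + y*(16*t^2 + 59*t + 28) + 3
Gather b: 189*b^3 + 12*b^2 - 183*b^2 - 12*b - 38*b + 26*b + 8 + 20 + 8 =189*b^3 - 171*b^2 - 24*b + 36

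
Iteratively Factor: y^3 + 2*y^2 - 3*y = (y - 1)*(y^2 + 3*y) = (y - 1)*(y + 3)*(y)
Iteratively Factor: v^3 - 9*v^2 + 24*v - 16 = (v - 4)*(v^2 - 5*v + 4) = (v - 4)*(v - 1)*(v - 4)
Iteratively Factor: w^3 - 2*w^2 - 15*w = (w - 5)*(w^2 + 3*w) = (w - 5)*(w + 3)*(w)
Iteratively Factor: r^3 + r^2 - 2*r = (r)*(r^2 + r - 2) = r*(r - 1)*(r + 2)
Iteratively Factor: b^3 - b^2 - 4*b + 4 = (b + 2)*(b^2 - 3*b + 2) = (b - 1)*(b + 2)*(b - 2)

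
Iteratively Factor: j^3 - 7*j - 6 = (j + 1)*(j^2 - j - 6) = (j + 1)*(j + 2)*(j - 3)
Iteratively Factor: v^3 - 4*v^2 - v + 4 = (v - 1)*(v^2 - 3*v - 4) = (v - 1)*(v + 1)*(v - 4)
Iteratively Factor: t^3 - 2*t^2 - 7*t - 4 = (t + 1)*(t^2 - 3*t - 4) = (t + 1)^2*(t - 4)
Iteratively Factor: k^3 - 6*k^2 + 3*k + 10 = (k - 5)*(k^2 - k - 2) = (k - 5)*(k - 2)*(k + 1)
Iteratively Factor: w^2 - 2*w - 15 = (w + 3)*(w - 5)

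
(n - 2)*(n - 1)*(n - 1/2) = n^3 - 7*n^2/2 + 7*n/2 - 1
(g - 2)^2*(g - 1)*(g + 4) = g^4 - g^3 - 12*g^2 + 28*g - 16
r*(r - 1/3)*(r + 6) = r^3 + 17*r^2/3 - 2*r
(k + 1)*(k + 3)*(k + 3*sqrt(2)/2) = k^3 + 3*sqrt(2)*k^2/2 + 4*k^2 + 3*k + 6*sqrt(2)*k + 9*sqrt(2)/2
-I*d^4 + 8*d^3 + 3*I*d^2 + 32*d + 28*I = (d - 2*I)*(d + 2*I)*(d + 7*I)*(-I*d + 1)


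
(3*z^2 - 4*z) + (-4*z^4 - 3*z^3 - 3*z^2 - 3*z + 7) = -4*z^4 - 3*z^3 - 7*z + 7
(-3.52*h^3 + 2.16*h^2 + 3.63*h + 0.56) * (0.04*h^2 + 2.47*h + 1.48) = -0.1408*h^5 - 8.608*h^4 + 0.2708*h^3 + 12.1853*h^2 + 6.7556*h + 0.8288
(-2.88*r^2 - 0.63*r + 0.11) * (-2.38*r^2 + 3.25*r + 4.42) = 6.8544*r^4 - 7.8606*r^3 - 15.0389*r^2 - 2.4271*r + 0.4862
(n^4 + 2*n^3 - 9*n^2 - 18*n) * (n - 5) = n^5 - 3*n^4 - 19*n^3 + 27*n^2 + 90*n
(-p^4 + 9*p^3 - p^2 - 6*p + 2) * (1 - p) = p^5 - 10*p^4 + 10*p^3 + 5*p^2 - 8*p + 2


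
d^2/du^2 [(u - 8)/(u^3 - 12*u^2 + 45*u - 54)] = 6*(u^3 - 22*u^2 + 148*u - 318)/(u^7 - 30*u^6 + 378*u^5 - 2592*u^4 + 10449*u^3 - 24786*u^2 + 32076*u - 17496)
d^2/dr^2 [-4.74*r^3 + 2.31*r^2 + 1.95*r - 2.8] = 4.62 - 28.44*r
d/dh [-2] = 0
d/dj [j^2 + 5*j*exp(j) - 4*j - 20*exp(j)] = 5*j*exp(j) + 2*j - 15*exp(j) - 4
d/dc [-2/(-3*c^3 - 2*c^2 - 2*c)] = 2*(-9*c^2 - 4*c - 2)/(c^2*(3*c^2 + 2*c + 2)^2)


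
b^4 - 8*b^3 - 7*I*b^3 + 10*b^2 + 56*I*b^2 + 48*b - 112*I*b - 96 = (b - 4)^2*(b - 6*I)*(b - I)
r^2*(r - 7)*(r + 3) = r^4 - 4*r^3 - 21*r^2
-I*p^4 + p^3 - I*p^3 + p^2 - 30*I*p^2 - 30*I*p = p*(p - 5*I)*(p + 6*I)*(-I*p - I)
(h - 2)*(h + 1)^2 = h^3 - 3*h - 2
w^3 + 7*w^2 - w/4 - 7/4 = (w - 1/2)*(w + 1/2)*(w + 7)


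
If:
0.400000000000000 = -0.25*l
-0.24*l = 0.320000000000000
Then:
No Solution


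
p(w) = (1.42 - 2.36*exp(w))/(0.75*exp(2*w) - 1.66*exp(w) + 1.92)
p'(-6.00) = 0.00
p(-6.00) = 0.74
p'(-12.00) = 0.00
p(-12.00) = 0.74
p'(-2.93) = -0.04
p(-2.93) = 0.71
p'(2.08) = 0.56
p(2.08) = -0.48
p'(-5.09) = -0.00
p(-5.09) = 0.74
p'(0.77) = 0.95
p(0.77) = -2.01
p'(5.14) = 0.02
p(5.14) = -0.02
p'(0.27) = -2.37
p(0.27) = -1.62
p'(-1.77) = -0.15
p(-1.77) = 0.61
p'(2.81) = 0.23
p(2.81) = -0.21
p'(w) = (1.42 - 2.36*exp(w))*(-1.5*exp(2*w) + 1.66*exp(w))/(0.75*exp(2*w) - 1.66*exp(w) + 1.92)^2 - 2.36*exp(w)/(0.75*exp(2*w) - 1.66*exp(w) + 1.92) = (1.77*exp(2*w) - 2.13*exp(w) - 2.174)*exp(w)/(0.5625*exp(4*w) - 2.49*exp(3*w) + 5.6356*exp(2*w) - 6.3744*exp(w) + 3.6864)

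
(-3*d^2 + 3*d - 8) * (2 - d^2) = 3*d^4 - 3*d^3 + 2*d^2 + 6*d - 16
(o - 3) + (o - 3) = 2*o - 6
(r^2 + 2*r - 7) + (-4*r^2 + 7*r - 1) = -3*r^2 + 9*r - 8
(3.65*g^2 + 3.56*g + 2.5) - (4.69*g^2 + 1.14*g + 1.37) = -1.04*g^2 + 2.42*g + 1.13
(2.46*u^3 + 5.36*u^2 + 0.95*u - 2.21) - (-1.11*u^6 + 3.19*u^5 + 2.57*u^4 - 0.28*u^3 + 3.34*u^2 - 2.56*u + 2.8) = 1.11*u^6 - 3.19*u^5 - 2.57*u^4 + 2.74*u^3 + 2.02*u^2 + 3.51*u - 5.01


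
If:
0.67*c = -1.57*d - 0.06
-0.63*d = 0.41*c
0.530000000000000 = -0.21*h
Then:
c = 0.17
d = -0.11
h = -2.52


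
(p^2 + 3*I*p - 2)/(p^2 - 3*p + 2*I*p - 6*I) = (p + I)/(p - 3)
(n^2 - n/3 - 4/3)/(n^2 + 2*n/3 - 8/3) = (n + 1)/(n + 2)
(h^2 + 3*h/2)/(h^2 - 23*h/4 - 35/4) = 2*h*(2*h + 3)/(4*h^2 - 23*h - 35)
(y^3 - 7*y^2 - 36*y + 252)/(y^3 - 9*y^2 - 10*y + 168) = (y + 6)/(y + 4)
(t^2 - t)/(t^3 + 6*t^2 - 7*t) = 1/(t + 7)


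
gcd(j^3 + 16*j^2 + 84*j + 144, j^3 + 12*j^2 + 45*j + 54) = j + 6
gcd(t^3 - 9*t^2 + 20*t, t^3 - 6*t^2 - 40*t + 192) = t - 4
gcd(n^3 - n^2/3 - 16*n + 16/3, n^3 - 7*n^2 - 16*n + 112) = n^2 - 16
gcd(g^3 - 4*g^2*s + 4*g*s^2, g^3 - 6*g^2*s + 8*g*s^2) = -g^2 + 2*g*s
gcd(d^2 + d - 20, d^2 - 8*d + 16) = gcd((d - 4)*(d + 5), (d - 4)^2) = d - 4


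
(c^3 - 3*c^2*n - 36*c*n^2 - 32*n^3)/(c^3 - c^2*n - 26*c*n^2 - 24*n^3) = (c - 8*n)/(c - 6*n)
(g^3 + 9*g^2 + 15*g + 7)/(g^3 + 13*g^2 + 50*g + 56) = (g^2 + 2*g + 1)/(g^2 + 6*g + 8)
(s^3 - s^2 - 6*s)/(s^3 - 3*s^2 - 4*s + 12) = s/(s - 2)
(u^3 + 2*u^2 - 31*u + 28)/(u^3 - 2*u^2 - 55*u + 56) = (u - 4)/(u - 8)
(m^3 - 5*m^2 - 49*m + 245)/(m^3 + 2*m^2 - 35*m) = (m - 7)/m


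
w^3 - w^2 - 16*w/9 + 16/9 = (w - 4/3)*(w - 1)*(w + 4/3)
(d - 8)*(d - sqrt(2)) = d^2 - 8*d - sqrt(2)*d + 8*sqrt(2)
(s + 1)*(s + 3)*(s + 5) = s^3 + 9*s^2 + 23*s + 15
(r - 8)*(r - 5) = r^2 - 13*r + 40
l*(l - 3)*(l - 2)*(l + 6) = l^4 + l^3 - 24*l^2 + 36*l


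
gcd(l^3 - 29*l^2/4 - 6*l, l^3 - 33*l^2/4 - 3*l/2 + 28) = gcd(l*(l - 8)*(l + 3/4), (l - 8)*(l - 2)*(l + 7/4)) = l - 8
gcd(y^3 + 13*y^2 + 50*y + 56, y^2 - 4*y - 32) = y + 4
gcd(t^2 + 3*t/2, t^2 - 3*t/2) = t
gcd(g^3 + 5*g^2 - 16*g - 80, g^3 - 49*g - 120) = g + 5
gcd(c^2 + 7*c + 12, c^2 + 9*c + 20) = c + 4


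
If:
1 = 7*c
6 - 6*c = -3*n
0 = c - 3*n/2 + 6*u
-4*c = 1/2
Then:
No Solution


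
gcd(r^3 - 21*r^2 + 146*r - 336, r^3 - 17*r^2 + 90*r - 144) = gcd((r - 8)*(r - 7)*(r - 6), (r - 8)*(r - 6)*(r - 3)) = r^2 - 14*r + 48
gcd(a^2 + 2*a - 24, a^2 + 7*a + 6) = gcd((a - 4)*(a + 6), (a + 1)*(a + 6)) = a + 6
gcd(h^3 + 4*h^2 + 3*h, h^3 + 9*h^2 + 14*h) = h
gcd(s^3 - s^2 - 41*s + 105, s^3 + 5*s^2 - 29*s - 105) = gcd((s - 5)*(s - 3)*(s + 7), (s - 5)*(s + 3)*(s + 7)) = s^2 + 2*s - 35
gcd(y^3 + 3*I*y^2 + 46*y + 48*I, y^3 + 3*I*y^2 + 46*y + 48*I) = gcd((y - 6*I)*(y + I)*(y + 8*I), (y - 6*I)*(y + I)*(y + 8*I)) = y^3 + 3*I*y^2 + 46*y + 48*I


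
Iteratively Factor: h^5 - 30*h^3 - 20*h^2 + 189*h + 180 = (h - 5)*(h^4 + 5*h^3 - 5*h^2 - 45*h - 36) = (h - 5)*(h - 3)*(h^3 + 8*h^2 + 19*h + 12) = (h - 5)*(h - 3)*(h + 4)*(h^2 + 4*h + 3) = (h - 5)*(h - 3)*(h + 3)*(h + 4)*(h + 1)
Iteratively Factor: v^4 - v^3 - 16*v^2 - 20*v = (v)*(v^3 - v^2 - 16*v - 20) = v*(v + 2)*(v^2 - 3*v - 10) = v*(v - 5)*(v + 2)*(v + 2)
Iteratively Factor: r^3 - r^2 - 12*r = (r)*(r^2 - r - 12) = r*(r + 3)*(r - 4)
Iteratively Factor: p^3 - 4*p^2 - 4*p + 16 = (p - 4)*(p^2 - 4) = (p - 4)*(p + 2)*(p - 2)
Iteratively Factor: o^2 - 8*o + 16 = (o - 4)*(o - 4)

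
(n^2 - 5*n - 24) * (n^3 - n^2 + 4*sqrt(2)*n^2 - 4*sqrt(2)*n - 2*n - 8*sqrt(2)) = n^5 - 6*n^4 + 4*sqrt(2)*n^4 - 24*sqrt(2)*n^3 - 21*n^3 - 84*sqrt(2)*n^2 + 34*n^2 + 48*n + 136*sqrt(2)*n + 192*sqrt(2)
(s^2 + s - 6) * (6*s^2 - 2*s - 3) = 6*s^4 + 4*s^3 - 41*s^2 + 9*s + 18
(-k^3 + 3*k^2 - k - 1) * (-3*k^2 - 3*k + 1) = 3*k^5 - 6*k^4 - 7*k^3 + 9*k^2 + 2*k - 1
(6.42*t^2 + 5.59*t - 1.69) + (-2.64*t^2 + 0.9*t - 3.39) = 3.78*t^2 + 6.49*t - 5.08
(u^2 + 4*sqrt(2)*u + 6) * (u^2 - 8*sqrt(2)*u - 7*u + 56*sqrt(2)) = u^4 - 7*u^3 - 4*sqrt(2)*u^3 - 58*u^2 + 28*sqrt(2)*u^2 - 48*sqrt(2)*u + 406*u + 336*sqrt(2)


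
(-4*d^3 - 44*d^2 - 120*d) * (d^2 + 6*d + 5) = -4*d^5 - 68*d^4 - 404*d^3 - 940*d^2 - 600*d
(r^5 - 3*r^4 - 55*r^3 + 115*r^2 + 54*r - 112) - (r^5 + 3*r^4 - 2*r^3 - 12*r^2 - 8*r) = -6*r^4 - 53*r^3 + 127*r^2 + 62*r - 112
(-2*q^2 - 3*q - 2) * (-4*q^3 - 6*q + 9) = 8*q^5 + 12*q^4 + 20*q^3 - 15*q - 18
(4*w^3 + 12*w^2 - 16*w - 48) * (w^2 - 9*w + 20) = 4*w^5 - 24*w^4 - 44*w^3 + 336*w^2 + 112*w - 960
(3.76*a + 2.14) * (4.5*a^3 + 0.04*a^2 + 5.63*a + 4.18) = 16.92*a^4 + 9.7804*a^3 + 21.2544*a^2 + 27.765*a + 8.9452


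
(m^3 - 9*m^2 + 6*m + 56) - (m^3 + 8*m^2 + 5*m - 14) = -17*m^2 + m + 70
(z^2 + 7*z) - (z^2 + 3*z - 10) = 4*z + 10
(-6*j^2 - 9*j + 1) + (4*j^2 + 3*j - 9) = -2*j^2 - 6*j - 8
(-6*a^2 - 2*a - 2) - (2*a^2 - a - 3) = -8*a^2 - a + 1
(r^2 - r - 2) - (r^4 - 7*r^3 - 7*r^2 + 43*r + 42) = -r^4 + 7*r^3 + 8*r^2 - 44*r - 44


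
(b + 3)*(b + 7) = b^2 + 10*b + 21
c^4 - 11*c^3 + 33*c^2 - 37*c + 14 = (c - 7)*(c - 2)*(c - 1)^2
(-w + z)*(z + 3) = -w*z - 3*w + z^2 + 3*z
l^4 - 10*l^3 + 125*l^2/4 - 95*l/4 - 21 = (l - 4)*(l - 7/2)*(l - 3)*(l + 1/2)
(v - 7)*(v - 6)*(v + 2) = v^3 - 11*v^2 + 16*v + 84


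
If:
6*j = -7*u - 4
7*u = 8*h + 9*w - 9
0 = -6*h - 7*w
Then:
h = -7*w/6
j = w/18 + 5/6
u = -w/21 - 9/7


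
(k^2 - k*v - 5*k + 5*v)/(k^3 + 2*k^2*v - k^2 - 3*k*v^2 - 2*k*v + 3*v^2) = (k - 5)/(k^2 + 3*k*v - k - 3*v)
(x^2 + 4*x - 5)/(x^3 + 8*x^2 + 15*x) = (x - 1)/(x*(x + 3))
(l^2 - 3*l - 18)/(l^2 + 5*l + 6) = (l - 6)/(l + 2)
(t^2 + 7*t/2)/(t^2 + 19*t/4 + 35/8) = 4*t/(4*t + 5)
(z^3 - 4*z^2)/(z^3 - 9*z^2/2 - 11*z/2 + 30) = 2*z^2/(2*z^2 - z - 15)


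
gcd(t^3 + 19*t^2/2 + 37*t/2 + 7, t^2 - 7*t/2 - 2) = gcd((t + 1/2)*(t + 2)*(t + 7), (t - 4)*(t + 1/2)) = t + 1/2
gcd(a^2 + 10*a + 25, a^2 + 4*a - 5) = a + 5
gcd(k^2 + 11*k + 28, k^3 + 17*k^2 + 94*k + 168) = k^2 + 11*k + 28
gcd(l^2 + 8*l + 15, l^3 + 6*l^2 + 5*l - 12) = l + 3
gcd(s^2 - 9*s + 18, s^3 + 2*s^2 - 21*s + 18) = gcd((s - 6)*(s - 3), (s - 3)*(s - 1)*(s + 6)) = s - 3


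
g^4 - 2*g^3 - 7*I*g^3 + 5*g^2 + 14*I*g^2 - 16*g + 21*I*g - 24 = (g - 3)*(g + 1)*(g - 8*I)*(g + I)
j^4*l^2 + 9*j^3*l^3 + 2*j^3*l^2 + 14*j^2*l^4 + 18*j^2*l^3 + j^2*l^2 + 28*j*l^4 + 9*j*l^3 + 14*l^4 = (j + 2*l)*(j + 7*l)*(j*l + l)^2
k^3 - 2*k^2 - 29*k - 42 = (k - 7)*(k + 2)*(k + 3)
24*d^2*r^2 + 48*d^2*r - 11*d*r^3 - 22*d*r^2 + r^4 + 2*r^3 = r*(-8*d + r)*(-3*d + r)*(r + 2)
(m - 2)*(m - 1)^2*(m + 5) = m^4 + m^3 - 15*m^2 + 23*m - 10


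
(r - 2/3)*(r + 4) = r^2 + 10*r/3 - 8/3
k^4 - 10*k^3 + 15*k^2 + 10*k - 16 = (k - 8)*(k - 2)*(k - 1)*(k + 1)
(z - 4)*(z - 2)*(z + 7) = z^3 + z^2 - 34*z + 56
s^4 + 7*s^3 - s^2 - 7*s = s*(s - 1)*(s + 1)*(s + 7)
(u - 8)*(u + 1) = u^2 - 7*u - 8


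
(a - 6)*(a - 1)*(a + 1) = a^3 - 6*a^2 - a + 6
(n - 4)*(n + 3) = n^2 - n - 12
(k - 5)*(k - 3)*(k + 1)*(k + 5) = k^4 - 2*k^3 - 28*k^2 + 50*k + 75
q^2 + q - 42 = (q - 6)*(q + 7)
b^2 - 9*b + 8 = (b - 8)*(b - 1)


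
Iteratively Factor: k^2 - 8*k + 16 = (k - 4)*(k - 4)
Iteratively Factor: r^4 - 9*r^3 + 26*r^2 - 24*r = (r - 2)*(r^3 - 7*r^2 + 12*r) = r*(r - 2)*(r^2 - 7*r + 12) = r*(r - 4)*(r - 2)*(r - 3)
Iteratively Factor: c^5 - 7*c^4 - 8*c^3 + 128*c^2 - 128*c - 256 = (c - 4)*(c^4 - 3*c^3 - 20*c^2 + 48*c + 64) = (c - 4)^2*(c^3 + c^2 - 16*c - 16) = (c - 4)^2*(c + 4)*(c^2 - 3*c - 4) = (c - 4)^2*(c + 1)*(c + 4)*(c - 4)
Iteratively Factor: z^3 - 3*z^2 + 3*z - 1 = (z - 1)*(z^2 - 2*z + 1) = (z - 1)^2*(z - 1)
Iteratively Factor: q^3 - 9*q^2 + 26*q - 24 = (q - 4)*(q^2 - 5*q + 6) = (q - 4)*(q - 2)*(q - 3)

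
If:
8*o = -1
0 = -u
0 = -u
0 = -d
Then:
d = 0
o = -1/8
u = 0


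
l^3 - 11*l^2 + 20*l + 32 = (l - 8)*(l - 4)*(l + 1)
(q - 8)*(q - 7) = q^2 - 15*q + 56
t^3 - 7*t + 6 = (t - 2)*(t - 1)*(t + 3)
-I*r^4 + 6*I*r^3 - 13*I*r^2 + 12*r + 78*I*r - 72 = (r - 6)*(r - 4*I)*(r + 3*I)*(-I*r + 1)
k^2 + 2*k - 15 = (k - 3)*(k + 5)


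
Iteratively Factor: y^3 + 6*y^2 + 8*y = (y)*(y^2 + 6*y + 8) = y*(y + 2)*(y + 4)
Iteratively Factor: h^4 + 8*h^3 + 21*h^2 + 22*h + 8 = (h + 1)*(h^3 + 7*h^2 + 14*h + 8) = (h + 1)*(h + 2)*(h^2 + 5*h + 4) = (h + 1)^2*(h + 2)*(h + 4)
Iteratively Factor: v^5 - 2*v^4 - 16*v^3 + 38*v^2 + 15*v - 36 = (v + 4)*(v^4 - 6*v^3 + 8*v^2 + 6*v - 9) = (v - 3)*(v + 4)*(v^3 - 3*v^2 - v + 3) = (v - 3)^2*(v + 4)*(v^2 - 1) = (v - 3)^2*(v + 1)*(v + 4)*(v - 1)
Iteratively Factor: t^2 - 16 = (t - 4)*(t + 4)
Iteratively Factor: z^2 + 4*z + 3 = (z + 3)*(z + 1)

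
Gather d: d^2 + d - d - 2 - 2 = d^2 - 4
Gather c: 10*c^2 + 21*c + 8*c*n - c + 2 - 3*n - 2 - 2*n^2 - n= 10*c^2 + c*(8*n + 20) - 2*n^2 - 4*n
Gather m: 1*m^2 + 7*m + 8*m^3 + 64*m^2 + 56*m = 8*m^3 + 65*m^2 + 63*m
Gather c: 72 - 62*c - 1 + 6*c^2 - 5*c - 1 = 6*c^2 - 67*c + 70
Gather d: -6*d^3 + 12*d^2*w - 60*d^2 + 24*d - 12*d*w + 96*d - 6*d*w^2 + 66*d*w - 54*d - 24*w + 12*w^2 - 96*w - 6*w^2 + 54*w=-6*d^3 + d^2*(12*w - 60) + d*(-6*w^2 + 54*w + 66) + 6*w^2 - 66*w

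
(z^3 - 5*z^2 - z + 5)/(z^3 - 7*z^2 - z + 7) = (z - 5)/(z - 7)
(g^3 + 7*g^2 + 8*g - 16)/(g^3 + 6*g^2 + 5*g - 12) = (g + 4)/(g + 3)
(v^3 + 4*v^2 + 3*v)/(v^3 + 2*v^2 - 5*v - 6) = v/(v - 2)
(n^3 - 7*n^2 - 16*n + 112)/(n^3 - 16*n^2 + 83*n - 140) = (n + 4)/(n - 5)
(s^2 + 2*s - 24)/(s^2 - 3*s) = (s^2 + 2*s - 24)/(s*(s - 3))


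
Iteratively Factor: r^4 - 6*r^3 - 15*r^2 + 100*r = (r)*(r^3 - 6*r^2 - 15*r + 100) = r*(r - 5)*(r^2 - r - 20) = r*(r - 5)^2*(r + 4)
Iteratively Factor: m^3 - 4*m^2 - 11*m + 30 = (m - 5)*(m^2 + m - 6) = (m - 5)*(m - 2)*(m + 3)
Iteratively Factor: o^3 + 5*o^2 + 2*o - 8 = (o + 4)*(o^2 + o - 2) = (o + 2)*(o + 4)*(o - 1)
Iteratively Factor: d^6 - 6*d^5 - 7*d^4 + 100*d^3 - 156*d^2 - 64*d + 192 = (d - 2)*(d^5 - 4*d^4 - 15*d^3 + 70*d^2 - 16*d - 96) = (d - 3)*(d - 2)*(d^4 - d^3 - 18*d^2 + 16*d + 32) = (d - 3)*(d - 2)^2*(d^3 + d^2 - 16*d - 16) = (d - 3)*(d - 2)^2*(d + 4)*(d^2 - 3*d - 4) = (d - 4)*(d - 3)*(d - 2)^2*(d + 4)*(d + 1)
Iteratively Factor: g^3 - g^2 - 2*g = (g)*(g^2 - g - 2) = g*(g + 1)*(g - 2)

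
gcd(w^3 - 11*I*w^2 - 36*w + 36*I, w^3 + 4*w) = w - 2*I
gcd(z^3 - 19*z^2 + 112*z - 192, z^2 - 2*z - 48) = z - 8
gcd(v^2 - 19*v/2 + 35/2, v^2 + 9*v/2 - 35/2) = v - 5/2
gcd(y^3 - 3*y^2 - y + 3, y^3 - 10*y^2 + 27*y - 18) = y^2 - 4*y + 3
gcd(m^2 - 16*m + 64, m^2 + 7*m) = 1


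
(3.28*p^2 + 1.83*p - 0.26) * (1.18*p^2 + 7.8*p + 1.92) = 3.8704*p^4 + 27.7434*p^3 + 20.2648*p^2 + 1.4856*p - 0.4992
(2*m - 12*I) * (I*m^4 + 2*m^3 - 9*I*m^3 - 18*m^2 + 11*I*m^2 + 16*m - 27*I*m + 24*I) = 2*I*m^5 + 16*m^4 - 18*I*m^4 - 144*m^3 - 2*I*m^3 + 164*m^2 + 162*I*m^2 - 324*m - 144*I*m + 288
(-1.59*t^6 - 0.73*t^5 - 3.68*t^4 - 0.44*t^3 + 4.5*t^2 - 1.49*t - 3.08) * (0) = 0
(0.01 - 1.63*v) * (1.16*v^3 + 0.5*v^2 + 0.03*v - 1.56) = -1.8908*v^4 - 0.8034*v^3 - 0.0439*v^2 + 2.5431*v - 0.0156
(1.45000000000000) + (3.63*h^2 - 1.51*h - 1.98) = 3.63*h^2 - 1.51*h - 0.53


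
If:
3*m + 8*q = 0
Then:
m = -8*q/3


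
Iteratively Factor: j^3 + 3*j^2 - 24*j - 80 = (j + 4)*(j^2 - j - 20) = (j - 5)*(j + 4)*(j + 4)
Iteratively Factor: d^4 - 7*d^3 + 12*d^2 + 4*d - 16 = (d - 4)*(d^3 - 3*d^2 + 4) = (d - 4)*(d + 1)*(d^2 - 4*d + 4) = (d - 4)*(d - 2)*(d + 1)*(d - 2)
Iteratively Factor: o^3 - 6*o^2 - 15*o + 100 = (o - 5)*(o^2 - o - 20) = (o - 5)*(o + 4)*(o - 5)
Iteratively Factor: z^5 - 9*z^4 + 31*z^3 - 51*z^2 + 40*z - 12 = (z - 1)*(z^4 - 8*z^3 + 23*z^2 - 28*z + 12) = (z - 2)*(z - 1)*(z^3 - 6*z^2 + 11*z - 6) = (z - 2)*(z - 1)^2*(z^2 - 5*z + 6) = (z - 2)^2*(z - 1)^2*(z - 3)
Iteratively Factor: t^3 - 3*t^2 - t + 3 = (t + 1)*(t^2 - 4*t + 3) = (t - 1)*(t + 1)*(t - 3)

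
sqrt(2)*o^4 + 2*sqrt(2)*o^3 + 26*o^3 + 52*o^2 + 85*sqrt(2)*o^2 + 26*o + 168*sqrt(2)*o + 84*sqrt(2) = (o + 1)*(o + 6*sqrt(2))*(o + 7*sqrt(2))*(sqrt(2)*o + sqrt(2))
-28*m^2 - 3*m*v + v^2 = (-7*m + v)*(4*m + v)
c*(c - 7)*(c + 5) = c^3 - 2*c^2 - 35*c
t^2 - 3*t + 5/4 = (t - 5/2)*(t - 1/2)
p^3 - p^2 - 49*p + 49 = (p - 7)*(p - 1)*(p + 7)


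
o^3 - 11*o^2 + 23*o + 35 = (o - 7)*(o - 5)*(o + 1)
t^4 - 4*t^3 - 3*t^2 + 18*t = t*(t - 3)^2*(t + 2)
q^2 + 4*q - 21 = (q - 3)*(q + 7)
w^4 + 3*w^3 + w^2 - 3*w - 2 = (w - 1)*(w + 1)^2*(w + 2)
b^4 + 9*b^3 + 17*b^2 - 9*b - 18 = (b - 1)*(b + 1)*(b + 3)*(b + 6)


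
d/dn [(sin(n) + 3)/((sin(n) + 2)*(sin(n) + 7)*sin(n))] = -2*(sin(n)^3 + 9*sin(n)^2 + 27*sin(n) + 21)*cos(n)/((sin(n) + 2)^2*(sin(n) + 7)^2*sin(n)^2)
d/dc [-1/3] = 0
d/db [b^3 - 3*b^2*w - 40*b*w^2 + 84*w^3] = 3*b^2 - 6*b*w - 40*w^2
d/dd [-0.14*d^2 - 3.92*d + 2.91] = -0.28*d - 3.92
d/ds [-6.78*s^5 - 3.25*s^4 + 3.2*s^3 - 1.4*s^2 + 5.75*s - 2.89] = -33.9*s^4 - 13.0*s^3 + 9.6*s^2 - 2.8*s + 5.75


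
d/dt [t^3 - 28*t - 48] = 3*t^2 - 28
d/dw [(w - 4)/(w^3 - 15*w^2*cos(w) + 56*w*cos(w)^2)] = (w*(w^2 - 15*w*cos(w) + 56*cos(w)^2) + (4 - w)*(15*w^2*sin(w) + 3*w^2 - 56*w*sin(2*w) - 30*w*cos(w) + 56*cos(w)^2))/(w^2*(w - 8*cos(w))^2*(w - 7*cos(w))^2)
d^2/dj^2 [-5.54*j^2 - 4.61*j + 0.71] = -11.0800000000000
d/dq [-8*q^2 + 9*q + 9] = 9 - 16*q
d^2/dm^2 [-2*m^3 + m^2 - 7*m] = 2 - 12*m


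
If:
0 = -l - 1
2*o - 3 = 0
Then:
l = -1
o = 3/2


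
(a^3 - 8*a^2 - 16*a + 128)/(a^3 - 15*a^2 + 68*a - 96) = (a + 4)/(a - 3)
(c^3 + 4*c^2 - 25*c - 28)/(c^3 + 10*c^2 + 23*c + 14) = (c - 4)/(c + 2)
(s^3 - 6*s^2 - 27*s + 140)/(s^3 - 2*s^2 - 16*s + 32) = (s^2 - 2*s - 35)/(s^2 + 2*s - 8)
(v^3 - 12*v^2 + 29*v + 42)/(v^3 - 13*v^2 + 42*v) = (v + 1)/v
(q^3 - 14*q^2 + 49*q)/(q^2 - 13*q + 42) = q*(q - 7)/(q - 6)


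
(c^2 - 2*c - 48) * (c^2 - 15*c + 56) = c^4 - 17*c^3 + 38*c^2 + 608*c - 2688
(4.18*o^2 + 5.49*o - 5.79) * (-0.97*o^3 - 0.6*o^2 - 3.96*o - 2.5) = -4.0546*o^5 - 7.8333*o^4 - 14.2305*o^3 - 28.7164*o^2 + 9.2034*o + 14.475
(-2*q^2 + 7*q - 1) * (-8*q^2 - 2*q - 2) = 16*q^4 - 52*q^3 - 2*q^2 - 12*q + 2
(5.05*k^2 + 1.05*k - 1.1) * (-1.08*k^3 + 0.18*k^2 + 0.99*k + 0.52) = -5.454*k^5 - 0.225*k^4 + 6.3765*k^3 + 3.4675*k^2 - 0.543*k - 0.572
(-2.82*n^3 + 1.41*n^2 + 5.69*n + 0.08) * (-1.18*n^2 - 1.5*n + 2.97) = 3.3276*n^5 + 2.5662*n^4 - 17.2046*n^3 - 4.4417*n^2 + 16.7793*n + 0.2376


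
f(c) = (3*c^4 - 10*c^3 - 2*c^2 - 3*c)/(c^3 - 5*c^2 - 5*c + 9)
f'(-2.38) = -3.03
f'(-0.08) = -0.30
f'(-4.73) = 2.32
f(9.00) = 42.38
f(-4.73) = -13.67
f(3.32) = 1.28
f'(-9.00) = 2.77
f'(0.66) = -7.66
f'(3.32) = -3.78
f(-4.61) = -13.39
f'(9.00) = 0.03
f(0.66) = -1.35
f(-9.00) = -24.85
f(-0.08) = 0.02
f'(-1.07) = -9.31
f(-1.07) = 2.31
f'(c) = (-3*c^2 + 10*c + 5)*(3*c^4 - 10*c^3 - 2*c^2 - 3*c)/(c^3 - 5*c^2 - 5*c + 9)^2 + (12*c^3 - 30*c^2 - 4*c - 3)/(c^3 - 5*c^2 - 5*c + 9)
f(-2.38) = -10.85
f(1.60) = 4.05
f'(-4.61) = 2.29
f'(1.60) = -2.20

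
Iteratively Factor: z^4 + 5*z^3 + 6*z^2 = (z)*(z^3 + 5*z^2 + 6*z) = z*(z + 2)*(z^2 + 3*z) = z*(z + 2)*(z + 3)*(z)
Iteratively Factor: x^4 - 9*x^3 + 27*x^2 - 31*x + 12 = (x - 1)*(x^3 - 8*x^2 + 19*x - 12) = (x - 1)^2*(x^2 - 7*x + 12) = (x - 3)*(x - 1)^2*(x - 4)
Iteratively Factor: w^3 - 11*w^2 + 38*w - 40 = (w - 5)*(w^2 - 6*w + 8) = (w - 5)*(w - 4)*(w - 2)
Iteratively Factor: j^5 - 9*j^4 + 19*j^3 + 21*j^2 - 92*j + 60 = (j - 5)*(j^4 - 4*j^3 - j^2 + 16*j - 12) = (j - 5)*(j - 1)*(j^3 - 3*j^2 - 4*j + 12) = (j - 5)*(j - 1)*(j + 2)*(j^2 - 5*j + 6) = (j - 5)*(j - 2)*(j - 1)*(j + 2)*(j - 3)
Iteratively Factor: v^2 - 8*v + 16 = (v - 4)*(v - 4)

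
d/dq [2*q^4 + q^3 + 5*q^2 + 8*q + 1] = 8*q^3 + 3*q^2 + 10*q + 8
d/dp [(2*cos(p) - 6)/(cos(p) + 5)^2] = 2*(cos(p) - 11)*sin(p)/(cos(p) + 5)^3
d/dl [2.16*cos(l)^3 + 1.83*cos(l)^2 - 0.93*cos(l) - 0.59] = (-6.48*cos(l)^2 - 3.66*cos(l) + 0.93)*sin(l)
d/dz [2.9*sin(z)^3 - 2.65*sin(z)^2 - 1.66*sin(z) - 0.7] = (8.7*sin(z)^2 - 5.3*sin(z) - 1.66)*cos(z)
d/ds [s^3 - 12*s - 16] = 3*s^2 - 12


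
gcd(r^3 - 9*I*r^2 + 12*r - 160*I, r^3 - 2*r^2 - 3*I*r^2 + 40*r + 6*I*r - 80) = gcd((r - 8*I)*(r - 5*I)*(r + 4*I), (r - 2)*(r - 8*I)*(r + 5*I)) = r - 8*I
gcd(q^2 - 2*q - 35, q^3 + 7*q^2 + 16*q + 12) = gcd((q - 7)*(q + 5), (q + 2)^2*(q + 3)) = 1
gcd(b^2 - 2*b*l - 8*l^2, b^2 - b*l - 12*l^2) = b - 4*l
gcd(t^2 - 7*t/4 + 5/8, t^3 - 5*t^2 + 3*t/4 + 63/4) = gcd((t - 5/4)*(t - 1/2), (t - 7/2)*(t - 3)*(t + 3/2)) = 1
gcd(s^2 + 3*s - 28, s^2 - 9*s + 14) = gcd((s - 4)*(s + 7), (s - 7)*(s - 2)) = 1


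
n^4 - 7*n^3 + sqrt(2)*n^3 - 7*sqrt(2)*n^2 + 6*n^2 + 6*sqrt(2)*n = n*(n - 6)*(n - 1)*(n + sqrt(2))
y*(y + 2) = y^2 + 2*y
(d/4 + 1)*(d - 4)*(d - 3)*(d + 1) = d^4/4 - d^3/2 - 19*d^2/4 + 8*d + 12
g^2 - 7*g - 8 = (g - 8)*(g + 1)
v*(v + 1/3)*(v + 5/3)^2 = v^4 + 11*v^3/3 + 35*v^2/9 + 25*v/27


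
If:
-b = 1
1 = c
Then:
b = -1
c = 1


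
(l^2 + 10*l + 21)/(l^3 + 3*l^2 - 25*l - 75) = (l + 7)/(l^2 - 25)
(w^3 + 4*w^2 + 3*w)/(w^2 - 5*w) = (w^2 + 4*w + 3)/(w - 5)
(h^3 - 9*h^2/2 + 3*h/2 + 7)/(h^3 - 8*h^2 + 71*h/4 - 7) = 2*(h^2 - h - 2)/(2*h^2 - 9*h + 4)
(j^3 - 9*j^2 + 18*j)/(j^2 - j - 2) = j*(-j^2 + 9*j - 18)/(-j^2 + j + 2)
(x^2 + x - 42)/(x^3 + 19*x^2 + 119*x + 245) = (x - 6)/(x^2 + 12*x + 35)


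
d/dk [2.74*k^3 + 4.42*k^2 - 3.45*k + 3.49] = 8.22*k^2 + 8.84*k - 3.45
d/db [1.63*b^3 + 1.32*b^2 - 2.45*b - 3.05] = 4.89*b^2 + 2.64*b - 2.45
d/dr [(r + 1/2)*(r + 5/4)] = 2*r + 7/4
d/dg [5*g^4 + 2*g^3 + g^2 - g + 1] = 20*g^3 + 6*g^2 + 2*g - 1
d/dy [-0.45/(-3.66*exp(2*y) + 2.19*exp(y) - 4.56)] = (0.9855 - 3.294*exp(y))*exp(y)/(3.66*exp(2*y) - 2.19*exp(y) + 4.56)^2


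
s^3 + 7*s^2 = s^2*(s + 7)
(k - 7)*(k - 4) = k^2 - 11*k + 28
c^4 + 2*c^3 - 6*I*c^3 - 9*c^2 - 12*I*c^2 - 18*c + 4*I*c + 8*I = (c + 2)*(c - 4*I)*(c - I)^2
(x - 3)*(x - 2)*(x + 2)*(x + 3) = x^4 - 13*x^2 + 36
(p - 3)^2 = p^2 - 6*p + 9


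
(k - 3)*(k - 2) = k^2 - 5*k + 6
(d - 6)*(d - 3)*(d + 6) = d^3 - 3*d^2 - 36*d + 108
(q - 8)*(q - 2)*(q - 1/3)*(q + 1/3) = q^4 - 10*q^3 + 143*q^2/9 + 10*q/9 - 16/9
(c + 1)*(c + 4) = c^2 + 5*c + 4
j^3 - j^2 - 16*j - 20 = (j - 5)*(j + 2)^2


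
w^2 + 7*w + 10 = (w + 2)*(w + 5)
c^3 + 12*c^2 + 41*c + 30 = (c + 1)*(c + 5)*(c + 6)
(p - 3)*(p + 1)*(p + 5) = p^3 + 3*p^2 - 13*p - 15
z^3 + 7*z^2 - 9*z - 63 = (z - 3)*(z + 3)*(z + 7)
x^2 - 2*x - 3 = (x - 3)*(x + 1)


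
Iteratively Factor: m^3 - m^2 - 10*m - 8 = (m + 2)*(m^2 - 3*m - 4) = (m + 1)*(m + 2)*(m - 4)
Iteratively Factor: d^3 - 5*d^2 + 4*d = (d)*(d^2 - 5*d + 4) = d*(d - 4)*(d - 1)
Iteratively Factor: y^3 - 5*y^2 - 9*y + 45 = (y - 3)*(y^2 - 2*y - 15) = (y - 3)*(y + 3)*(y - 5)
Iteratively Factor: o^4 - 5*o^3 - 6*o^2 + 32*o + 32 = (o + 2)*(o^3 - 7*o^2 + 8*o + 16) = (o - 4)*(o + 2)*(o^2 - 3*o - 4) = (o - 4)^2*(o + 2)*(o + 1)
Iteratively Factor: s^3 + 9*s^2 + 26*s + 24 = (s + 2)*(s^2 + 7*s + 12) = (s + 2)*(s + 4)*(s + 3)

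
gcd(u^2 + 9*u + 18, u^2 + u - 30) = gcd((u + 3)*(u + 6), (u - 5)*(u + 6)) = u + 6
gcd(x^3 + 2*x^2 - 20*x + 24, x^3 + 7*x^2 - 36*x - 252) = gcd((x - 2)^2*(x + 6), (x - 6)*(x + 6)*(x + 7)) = x + 6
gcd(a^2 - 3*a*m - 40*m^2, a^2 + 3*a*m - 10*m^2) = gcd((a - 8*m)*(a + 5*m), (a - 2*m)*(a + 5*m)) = a + 5*m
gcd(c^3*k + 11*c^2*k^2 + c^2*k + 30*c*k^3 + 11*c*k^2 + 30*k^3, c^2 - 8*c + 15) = 1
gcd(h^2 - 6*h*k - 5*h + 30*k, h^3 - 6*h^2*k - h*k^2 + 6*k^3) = h - 6*k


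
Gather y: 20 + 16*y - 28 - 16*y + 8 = 0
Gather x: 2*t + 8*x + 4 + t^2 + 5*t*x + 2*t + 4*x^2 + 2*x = t^2 + 4*t + 4*x^2 + x*(5*t + 10) + 4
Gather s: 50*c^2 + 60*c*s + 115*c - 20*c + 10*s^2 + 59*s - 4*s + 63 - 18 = 50*c^2 + 95*c + 10*s^2 + s*(60*c + 55) + 45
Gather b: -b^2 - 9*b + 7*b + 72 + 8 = -b^2 - 2*b + 80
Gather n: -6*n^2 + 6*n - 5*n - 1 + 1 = -6*n^2 + n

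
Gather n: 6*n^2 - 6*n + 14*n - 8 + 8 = 6*n^2 + 8*n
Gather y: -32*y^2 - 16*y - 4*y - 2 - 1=-32*y^2 - 20*y - 3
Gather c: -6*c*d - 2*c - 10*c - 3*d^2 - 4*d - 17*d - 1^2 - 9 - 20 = c*(-6*d - 12) - 3*d^2 - 21*d - 30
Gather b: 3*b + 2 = 3*b + 2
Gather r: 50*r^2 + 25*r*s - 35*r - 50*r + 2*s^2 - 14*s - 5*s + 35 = 50*r^2 + r*(25*s - 85) + 2*s^2 - 19*s + 35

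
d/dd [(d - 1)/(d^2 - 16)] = (d^2 - 2*d*(d - 1) - 16)/(d^2 - 16)^2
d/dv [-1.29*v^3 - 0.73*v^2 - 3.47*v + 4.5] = -3.87*v^2 - 1.46*v - 3.47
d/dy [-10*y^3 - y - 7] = -30*y^2 - 1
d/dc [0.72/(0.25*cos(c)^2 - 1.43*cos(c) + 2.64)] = (0.36*cos(c) - 1.0296)*sin(c)/(0.25*cos(c)^2 - 1.43*cos(c) + 2.64)^2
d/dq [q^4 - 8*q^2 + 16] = 4*q*(q^2 - 4)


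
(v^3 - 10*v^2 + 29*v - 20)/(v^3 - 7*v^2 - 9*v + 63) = (v^3 - 10*v^2 + 29*v - 20)/(v^3 - 7*v^2 - 9*v + 63)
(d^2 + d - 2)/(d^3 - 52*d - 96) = (d - 1)/(d^2 - 2*d - 48)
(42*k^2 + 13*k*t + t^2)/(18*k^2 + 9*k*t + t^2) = (7*k + t)/(3*k + t)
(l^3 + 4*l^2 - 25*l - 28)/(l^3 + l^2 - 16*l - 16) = (l + 7)/(l + 4)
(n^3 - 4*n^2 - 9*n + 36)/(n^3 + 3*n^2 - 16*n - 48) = (n - 3)/(n + 4)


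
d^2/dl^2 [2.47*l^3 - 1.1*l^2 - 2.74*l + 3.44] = 14.82*l - 2.2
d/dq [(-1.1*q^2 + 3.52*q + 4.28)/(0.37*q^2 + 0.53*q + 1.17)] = (-1.8854*q^2 - 5.7412*q + 1.85)/(0.1369*q^4 + 0.3922*q^3 + 1.1467*q^2 + 1.2402*q + 1.3689)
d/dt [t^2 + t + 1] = 2*t + 1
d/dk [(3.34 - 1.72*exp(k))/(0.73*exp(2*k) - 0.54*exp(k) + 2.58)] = (1.2556*exp(2*k) - 4.8764*exp(k) - 2.634)*exp(k)/(0.5329*exp(4*k) - 0.7884*exp(3*k) + 4.0584*exp(2*k) - 2.7864*exp(k) + 6.6564)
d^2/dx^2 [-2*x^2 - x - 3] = -4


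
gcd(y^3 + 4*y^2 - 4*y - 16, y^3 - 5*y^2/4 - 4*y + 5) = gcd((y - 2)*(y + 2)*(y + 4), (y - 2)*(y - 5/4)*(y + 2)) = y^2 - 4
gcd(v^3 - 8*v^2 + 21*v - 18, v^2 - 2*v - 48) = 1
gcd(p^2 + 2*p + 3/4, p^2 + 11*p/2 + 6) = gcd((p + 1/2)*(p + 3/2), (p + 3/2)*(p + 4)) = p + 3/2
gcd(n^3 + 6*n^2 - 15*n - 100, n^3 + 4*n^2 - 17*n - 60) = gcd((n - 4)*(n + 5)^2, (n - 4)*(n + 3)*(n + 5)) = n^2 + n - 20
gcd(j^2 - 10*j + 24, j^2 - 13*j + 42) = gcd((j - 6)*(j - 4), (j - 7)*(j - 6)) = j - 6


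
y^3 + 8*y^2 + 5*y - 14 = (y - 1)*(y + 2)*(y + 7)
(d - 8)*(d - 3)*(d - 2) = d^3 - 13*d^2 + 46*d - 48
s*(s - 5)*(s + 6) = s^3 + s^2 - 30*s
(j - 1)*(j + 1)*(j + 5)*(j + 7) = j^4 + 12*j^3 + 34*j^2 - 12*j - 35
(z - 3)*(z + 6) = z^2 + 3*z - 18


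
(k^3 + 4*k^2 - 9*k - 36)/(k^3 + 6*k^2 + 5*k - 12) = (k - 3)/(k - 1)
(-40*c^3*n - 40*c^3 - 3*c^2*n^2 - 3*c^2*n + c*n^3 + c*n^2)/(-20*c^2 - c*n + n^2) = c*(40*c^2*n + 40*c^2 + 3*c*n^2 + 3*c*n - n^3 - n^2)/(20*c^2 + c*n - n^2)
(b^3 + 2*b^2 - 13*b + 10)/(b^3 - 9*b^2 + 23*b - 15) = (b^2 + 3*b - 10)/(b^2 - 8*b + 15)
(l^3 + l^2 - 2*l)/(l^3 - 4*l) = (l - 1)/(l - 2)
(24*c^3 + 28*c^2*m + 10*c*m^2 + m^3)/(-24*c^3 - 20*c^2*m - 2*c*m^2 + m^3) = (-6*c - m)/(6*c - m)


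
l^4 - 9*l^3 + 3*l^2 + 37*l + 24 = (l - 8)*(l - 3)*(l + 1)^2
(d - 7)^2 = d^2 - 14*d + 49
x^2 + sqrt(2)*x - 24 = (x - 3*sqrt(2))*(x + 4*sqrt(2))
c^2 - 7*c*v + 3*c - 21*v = (c + 3)*(c - 7*v)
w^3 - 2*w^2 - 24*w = w*(w - 6)*(w + 4)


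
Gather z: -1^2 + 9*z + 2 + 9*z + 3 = 18*z + 4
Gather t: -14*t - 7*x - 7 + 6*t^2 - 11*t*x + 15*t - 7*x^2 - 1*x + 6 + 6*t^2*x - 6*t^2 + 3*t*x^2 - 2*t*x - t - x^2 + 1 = 6*t^2*x + t*(3*x^2 - 13*x) - 8*x^2 - 8*x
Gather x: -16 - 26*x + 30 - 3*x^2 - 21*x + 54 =-3*x^2 - 47*x + 68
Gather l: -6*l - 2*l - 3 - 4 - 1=-8*l - 8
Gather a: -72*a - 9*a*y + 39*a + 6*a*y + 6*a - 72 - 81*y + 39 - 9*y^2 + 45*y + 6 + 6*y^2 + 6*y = a*(-3*y - 27) - 3*y^2 - 30*y - 27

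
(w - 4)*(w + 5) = w^2 + w - 20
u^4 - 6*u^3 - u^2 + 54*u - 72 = (u - 4)*(u - 3)*(u - 2)*(u + 3)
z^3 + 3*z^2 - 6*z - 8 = (z - 2)*(z + 1)*(z + 4)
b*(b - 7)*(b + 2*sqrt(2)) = b^3 - 7*b^2 + 2*sqrt(2)*b^2 - 14*sqrt(2)*b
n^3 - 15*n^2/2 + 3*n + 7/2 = (n - 7)*(n - 1)*(n + 1/2)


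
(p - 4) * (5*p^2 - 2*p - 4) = 5*p^3 - 22*p^2 + 4*p + 16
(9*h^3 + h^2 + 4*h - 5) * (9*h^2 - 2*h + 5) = 81*h^5 - 9*h^4 + 79*h^3 - 48*h^2 + 30*h - 25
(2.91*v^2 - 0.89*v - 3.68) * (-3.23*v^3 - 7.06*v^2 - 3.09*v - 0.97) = -9.3993*v^5 - 17.6699*v^4 + 9.1779*v^3 + 25.9082*v^2 + 12.2345*v + 3.5696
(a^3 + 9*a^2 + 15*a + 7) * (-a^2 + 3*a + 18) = -a^5 - 6*a^4 + 30*a^3 + 200*a^2 + 291*a + 126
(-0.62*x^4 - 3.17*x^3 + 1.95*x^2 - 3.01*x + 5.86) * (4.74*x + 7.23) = -2.9388*x^5 - 19.5084*x^4 - 13.6761*x^3 - 0.168899999999999*x^2 + 6.0141*x + 42.3678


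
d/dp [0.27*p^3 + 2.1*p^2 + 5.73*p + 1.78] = 0.81*p^2 + 4.2*p + 5.73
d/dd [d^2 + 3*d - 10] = 2*d + 3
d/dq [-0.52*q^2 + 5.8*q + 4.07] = 5.8 - 1.04*q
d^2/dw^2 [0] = 0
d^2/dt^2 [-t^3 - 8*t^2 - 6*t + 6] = -6*t - 16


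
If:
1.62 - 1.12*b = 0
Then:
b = 1.45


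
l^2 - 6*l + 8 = (l - 4)*(l - 2)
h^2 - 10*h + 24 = (h - 6)*(h - 4)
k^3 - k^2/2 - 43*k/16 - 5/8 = (k - 2)*(k + 1/4)*(k + 5/4)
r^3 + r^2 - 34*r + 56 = (r - 4)*(r - 2)*(r + 7)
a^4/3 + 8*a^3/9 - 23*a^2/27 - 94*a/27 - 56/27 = (a/3 + 1/3)*(a - 2)*(a + 4/3)*(a + 7/3)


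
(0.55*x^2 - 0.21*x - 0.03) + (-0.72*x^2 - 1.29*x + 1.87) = -0.17*x^2 - 1.5*x + 1.84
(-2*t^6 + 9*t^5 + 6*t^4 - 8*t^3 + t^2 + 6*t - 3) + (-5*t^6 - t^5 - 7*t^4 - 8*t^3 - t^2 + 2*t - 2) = -7*t^6 + 8*t^5 - t^4 - 16*t^3 + 8*t - 5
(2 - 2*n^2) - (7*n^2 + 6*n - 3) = -9*n^2 - 6*n + 5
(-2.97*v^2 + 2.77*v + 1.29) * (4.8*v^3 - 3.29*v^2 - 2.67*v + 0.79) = -14.256*v^5 + 23.0673*v^4 + 5.0086*v^3 - 13.9863*v^2 - 1.256*v + 1.0191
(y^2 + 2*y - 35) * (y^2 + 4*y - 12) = y^4 + 6*y^3 - 39*y^2 - 164*y + 420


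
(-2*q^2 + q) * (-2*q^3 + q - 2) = 4*q^5 - 2*q^4 - 2*q^3 + 5*q^2 - 2*q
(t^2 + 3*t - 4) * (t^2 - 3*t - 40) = t^4 - 53*t^2 - 108*t + 160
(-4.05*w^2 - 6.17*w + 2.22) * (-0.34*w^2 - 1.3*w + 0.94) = 1.377*w^4 + 7.3628*w^3 + 3.4592*w^2 - 8.6858*w + 2.0868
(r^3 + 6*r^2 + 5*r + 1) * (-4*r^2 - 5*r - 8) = -4*r^5 - 29*r^4 - 58*r^3 - 77*r^2 - 45*r - 8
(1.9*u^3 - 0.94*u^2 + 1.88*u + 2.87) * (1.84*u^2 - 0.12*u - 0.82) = 3.496*u^5 - 1.9576*u^4 + 2.014*u^3 + 5.826*u^2 - 1.886*u - 2.3534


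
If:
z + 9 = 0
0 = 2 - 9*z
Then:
No Solution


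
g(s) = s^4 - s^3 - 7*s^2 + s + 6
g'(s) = 4*s^3 - 3*s^2 - 14*s + 1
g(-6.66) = 1951.68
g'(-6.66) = -1220.46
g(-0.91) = 0.73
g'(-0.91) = 8.24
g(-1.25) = -1.79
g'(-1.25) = 6.00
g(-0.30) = 5.11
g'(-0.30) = 4.82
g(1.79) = -10.11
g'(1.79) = -10.73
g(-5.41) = 810.68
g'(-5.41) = -644.43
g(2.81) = -6.30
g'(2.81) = 26.72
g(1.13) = -1.62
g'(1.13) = -12.88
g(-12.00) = 21450.00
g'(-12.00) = -7175.00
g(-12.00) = 21450.00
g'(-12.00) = -7175.00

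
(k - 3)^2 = k^2 - 6*k + 9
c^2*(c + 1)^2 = c^4 + 2*c^3 + c^2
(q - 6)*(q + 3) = q^2 - 3*q - 18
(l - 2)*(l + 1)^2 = l^3 - 3*l - 2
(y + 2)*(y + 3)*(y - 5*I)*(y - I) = y^4 + 5*y^3 - 6*I*y^3 + y^2 - 30*I*y^2 - 25*y - 36*I*y - 30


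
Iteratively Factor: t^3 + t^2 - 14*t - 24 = (t + 3)*(t^2 - 2*t - 8) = (t + 2)*(t + 3)*(t - 4)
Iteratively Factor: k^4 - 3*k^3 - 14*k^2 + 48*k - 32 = (k - 1)*(k^3 - 2*k^2 - 16*k + 32) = (k - 2)*(k - 1)*(k^2 - 16) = (k - 2)*(k - 1)*(k + 4)*(k - 4)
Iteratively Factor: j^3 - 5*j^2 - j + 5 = (j - 1)*(j^2 - 4*j - 5) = (j - 1)*(j + 1)*(j - 5)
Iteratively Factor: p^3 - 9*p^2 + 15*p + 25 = (p - 5)*(p^2 - 4*p - 5) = (p - 5)^2*(p + 1)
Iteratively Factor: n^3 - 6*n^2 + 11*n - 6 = (n - 1)*(n^2 - 5*n + 6) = (n - 2)*(n - 1)*(n - 3)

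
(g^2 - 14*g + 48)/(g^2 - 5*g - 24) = (g - 6)/(g + 3)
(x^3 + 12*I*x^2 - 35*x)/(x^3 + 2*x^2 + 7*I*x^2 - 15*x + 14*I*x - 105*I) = x*(x + 5*I)/(x^2 + 2*x - 15)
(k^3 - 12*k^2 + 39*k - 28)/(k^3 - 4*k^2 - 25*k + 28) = (k - 4)/(k + 4)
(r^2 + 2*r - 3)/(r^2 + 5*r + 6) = (r - 1)/(r + 2)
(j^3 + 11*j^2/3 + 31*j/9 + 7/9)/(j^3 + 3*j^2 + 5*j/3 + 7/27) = 3*(j + 1)/(3*j + 1)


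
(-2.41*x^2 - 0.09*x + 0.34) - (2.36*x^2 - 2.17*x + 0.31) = -4.77*x^2 + 2.08*x + 0.03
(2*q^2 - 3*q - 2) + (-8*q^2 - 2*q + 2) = -6*q^2 - 5*q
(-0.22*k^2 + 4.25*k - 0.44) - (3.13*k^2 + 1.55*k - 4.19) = -3.35*k^2 + 2.7*k + 3.75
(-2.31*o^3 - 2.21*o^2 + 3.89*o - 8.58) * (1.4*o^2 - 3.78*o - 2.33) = -3.234*o^5 + 5.6378*o^4 + 19.1821*o^3 - 21.5669*o^2 + 23.3687*o + 19.9914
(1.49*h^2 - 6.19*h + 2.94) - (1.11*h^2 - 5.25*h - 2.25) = 0.38*h^2 - 0.94*h + 5.19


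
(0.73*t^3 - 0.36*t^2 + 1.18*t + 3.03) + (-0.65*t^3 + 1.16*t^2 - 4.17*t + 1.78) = 0.08*t^3 + 0.8*t^2 - 2.99*t + 4.81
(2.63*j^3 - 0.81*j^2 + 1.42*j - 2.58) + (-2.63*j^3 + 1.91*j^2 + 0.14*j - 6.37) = 1.1*j^2 + 1.56*j - 8.95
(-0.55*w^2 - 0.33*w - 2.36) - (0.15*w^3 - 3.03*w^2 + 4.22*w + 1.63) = -0.15*w^3 + 2.48*w^2 - 4.55*w - 3.99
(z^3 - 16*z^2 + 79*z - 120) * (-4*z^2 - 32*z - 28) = -4*z^5 + 32*z^4 + 168*z^3 - 1600*z^2 + 1628*z + 3360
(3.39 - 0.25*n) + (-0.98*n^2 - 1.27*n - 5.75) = -0.98*n^2 - 1.52*n - 2.36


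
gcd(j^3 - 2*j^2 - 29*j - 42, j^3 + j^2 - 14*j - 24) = j^2 + 5*j + 6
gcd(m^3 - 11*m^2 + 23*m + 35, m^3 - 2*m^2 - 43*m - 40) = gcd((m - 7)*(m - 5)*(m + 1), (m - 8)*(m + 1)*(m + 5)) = m + 1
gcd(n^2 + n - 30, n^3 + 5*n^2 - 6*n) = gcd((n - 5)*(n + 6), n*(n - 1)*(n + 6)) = n + 6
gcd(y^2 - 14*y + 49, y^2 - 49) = y - 7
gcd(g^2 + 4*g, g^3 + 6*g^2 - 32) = g + 4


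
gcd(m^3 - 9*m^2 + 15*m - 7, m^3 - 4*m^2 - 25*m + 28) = m^2 - 8*m + 7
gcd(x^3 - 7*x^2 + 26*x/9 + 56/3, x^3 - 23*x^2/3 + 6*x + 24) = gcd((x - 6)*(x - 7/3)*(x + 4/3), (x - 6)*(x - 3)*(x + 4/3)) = x^2 - 14*x/3 - 8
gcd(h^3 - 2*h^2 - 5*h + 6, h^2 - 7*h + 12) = h - 3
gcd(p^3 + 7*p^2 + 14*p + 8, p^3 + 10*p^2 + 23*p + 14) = p^2 + 3*p + 2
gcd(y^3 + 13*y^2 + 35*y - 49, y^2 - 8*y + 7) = y - 1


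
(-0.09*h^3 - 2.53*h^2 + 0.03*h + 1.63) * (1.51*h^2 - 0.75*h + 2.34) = -0.1359*h^5 - 3.7528*h^4 + 1.7322*h^3 - 3.4814*h^2 - 1.1523*h + 3.8142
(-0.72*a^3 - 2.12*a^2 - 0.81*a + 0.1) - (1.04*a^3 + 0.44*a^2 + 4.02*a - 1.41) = -1.76*a^3 - 2.56*a^2 - 4.83*a + 1.51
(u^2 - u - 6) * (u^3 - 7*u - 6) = u^5 - u^4 - 13*u^3 + u^2 + 48*u + 36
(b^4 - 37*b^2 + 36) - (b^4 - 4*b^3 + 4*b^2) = 4*b^3 - 41*b^2 + 36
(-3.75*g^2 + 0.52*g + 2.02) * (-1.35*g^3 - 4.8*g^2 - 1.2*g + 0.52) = 5.0625*g^5 + 17.298*g^4 - 0.723000000000001*g^3 - 12.27*g^2 - 2.1536*g + 1.0504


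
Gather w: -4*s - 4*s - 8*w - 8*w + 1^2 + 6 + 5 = -8*s - 16*w + 12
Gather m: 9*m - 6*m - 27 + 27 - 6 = 3*m - 6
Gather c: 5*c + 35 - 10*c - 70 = -5*c - 35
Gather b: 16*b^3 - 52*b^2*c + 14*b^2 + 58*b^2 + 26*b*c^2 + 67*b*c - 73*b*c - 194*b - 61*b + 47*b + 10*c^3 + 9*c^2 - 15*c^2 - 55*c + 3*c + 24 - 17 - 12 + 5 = 16*b^3 + b^2*(72 - 52*c) + b*(26*c^2 - 6*c - 208) + 10*c^3 - 6*c^2 - 52*c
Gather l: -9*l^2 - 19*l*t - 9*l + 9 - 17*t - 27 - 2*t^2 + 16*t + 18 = -9*l^2 + l*(-19*t - 9) - 2*t^2 - t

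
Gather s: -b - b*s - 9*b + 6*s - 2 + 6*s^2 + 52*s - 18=-10*b + 6*s^2 + s*(58 - b) - 20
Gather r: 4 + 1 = 5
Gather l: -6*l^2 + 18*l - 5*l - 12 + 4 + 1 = -6*l^2 + 13*l - 7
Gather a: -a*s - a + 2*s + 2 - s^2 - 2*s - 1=a*(-s - 1) - s^2 + 1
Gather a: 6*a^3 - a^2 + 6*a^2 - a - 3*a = 6*a^3 + 5*a^2 - 4*a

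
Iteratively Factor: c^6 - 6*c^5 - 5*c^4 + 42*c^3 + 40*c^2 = (c + 2)*(c^5 - 8*c^4 + 11*c^3 + 20*c^2) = (c - 5)*(c + 2)*(c^4 - 3*c^3 - 4*c^2) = (c - 5)*(c - 4)*(c + 2)*(c^3 + c^2) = (c - 5)*(c - 4)*(c + 1)*(c + 2)*(c^2) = c*(c - 5)*(c - 4)*(c + 1)*(c + 2)*(c)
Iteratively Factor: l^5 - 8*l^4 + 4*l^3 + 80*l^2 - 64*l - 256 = (l + 2)*(l^4 - 10*l^3 + 24*l^2 + 32*l - 128) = (l - 4)*(l + 2)*(l^3 - 6*l^2 + 32) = (l - 4)^2*(l + 2)*(l^2 - 2*l - 8) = (l - 4)^2*(l + 2)^2*(l - 4)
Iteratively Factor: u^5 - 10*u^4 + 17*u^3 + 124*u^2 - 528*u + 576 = (u - 3)*(u^4 - 7*u^3 - 4*u^2 + 112*u - 192) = (u - 4)*(u - 3)*(u^3 - 3*u^2 - 16*u + 48) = (u - 4)*(u - 3)*(u + 4)*(u^2 - 7*u + 12) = (u - 4)*(u - 3)^2*(u + 4)*(u - 4)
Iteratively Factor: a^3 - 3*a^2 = (a - 3)*(a^2) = a*(a - 3)*(a)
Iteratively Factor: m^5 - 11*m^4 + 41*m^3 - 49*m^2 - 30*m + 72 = (m - 3)*(m^4 - 8*m^3 + 17*m^2 + 2*m - 24) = (m - 3)*(m - 2)*(m^3 - 6*m^2 + 5*m + 12) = (m - 3)^2*(m - 2)*(m^2 - 3*m - 4) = (m - 3)^2*(m - 2)*(m + 1)*(m - 4)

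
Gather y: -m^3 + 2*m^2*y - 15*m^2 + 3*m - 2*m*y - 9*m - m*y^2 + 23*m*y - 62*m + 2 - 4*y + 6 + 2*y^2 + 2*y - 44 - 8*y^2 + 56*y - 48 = -m^3 - 15*m^2 - 68*m + y^2*(-m - 6) + y*(2*m^2 + 21*m + 54) - 84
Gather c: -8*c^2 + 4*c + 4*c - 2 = -8*c^2 + 8*c - 2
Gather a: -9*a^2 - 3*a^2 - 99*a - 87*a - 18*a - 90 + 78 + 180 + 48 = -12*a^2 - 204*a + 216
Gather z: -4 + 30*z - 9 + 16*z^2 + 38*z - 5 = 16*z^2 + 68*z - 18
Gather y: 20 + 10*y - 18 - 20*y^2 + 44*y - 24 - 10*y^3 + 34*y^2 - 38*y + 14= -10*y^3 + 14*y^2 + 16*y - 8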